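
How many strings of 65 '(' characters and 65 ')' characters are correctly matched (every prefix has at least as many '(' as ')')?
C_65 = 1440418573150919668872489894243865350

These balanced parentheses are counted by the Catalan number C_n = (1/(n + 1)) · C(2n, n). For n = 65: C_65 = (1/66) · C(130, 65) = 95067625827960698145584333020095113100/66 = 1440418573150919668872489894243865350.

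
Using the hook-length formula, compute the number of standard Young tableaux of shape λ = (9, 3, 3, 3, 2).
# SYT of shape (9, 3, 3, 3, 2) = 25069968

Hook-length formula: f^λ = n! / Π hook(c), product over all cells c of the Young diagram. For λ = (9, 3, 3, 3, 2), n = 20 boxes. Hook lengths by row (left-to-right, top-to-bottom): [13, 12, 10, 6, 5, 4, 3, 2, 1]; [6, 5, 3]; [5, 4, 2]; [4, 3, 1]; [2, 1]. Product of hooks = 97044480000. So f^λ = 20! / 97044480000 = 2432902008176640000 / 97044480000 = 25069968.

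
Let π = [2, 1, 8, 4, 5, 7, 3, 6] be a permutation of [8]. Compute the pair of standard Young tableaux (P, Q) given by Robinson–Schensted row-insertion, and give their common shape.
P = [1, 3, 5, 6] / [2, 4, 7] / [8];  Q = [1, 3, 5, 6] / [2, 4, 8] / [7];  common shape = (4, 3, 1)

Row-insert the values π_1, π_2, … into P one at a time, bumping the leftmost entry strictly greater than the inserted value down to the next row. The recording tableau Q records, in position (i, j), the step at which that cell was added to P.
  Insert 2 (step 1): P = [2];  Q = [1]
  Insert 1 (step 2): P = [1] / [2];  Q = [1] / [2]
  Insert 8 (step 3): P = [1, 8] / [2];  Q = [1, 3] / [2]
  Insert 4 (step 4): P = [1, 4] / [2, 8];  Q = [1, 3] / [2, 4]
  Insert 5 (step 5): P = [1, 4, 5] / [2, 8];  Q = [1, 3, 5] / [2, 4]
  Insert 7 (step 6): P = [1, 4, 5, 7] / [2, 8];  Q = [1, 3, 5, 6] / [2, 4]
  Insert 3 (step 7): P = [1, 3, 5, 7] / [2, 4] / [8];  Q = [1, 3, 5, 6] / [2, 4] / [7]
  Insert 6 (step 8): P = [1, 3, 5, 6] / [2, 4, 7] / [8];  Q = [1, 3, 5, 6] / [2, 4, 8] / [7]
Final shape: (4, 3, 1).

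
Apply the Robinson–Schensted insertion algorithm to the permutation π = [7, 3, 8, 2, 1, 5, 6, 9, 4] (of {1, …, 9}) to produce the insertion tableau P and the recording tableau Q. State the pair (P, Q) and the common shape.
P = [1, 4, 6, 9] / [2, 5] / [3, 8] / [7];  Q = [1, 3, 7, 8] / [2, 6] / [4, 9] / [5];  common shape = (4, 2, 2, 1)

Row-insert the values π_1, π_2, … into P one at a time, bumping the leftmost entry strictly greater than the inserted value down to the next row. The recording tableau Q records, in position (i, j), the step at which that cell was added to P.
  Insert 7 (step 1): P = [7];  Q = [1]
  Insert 3 (step 2): P = [3] / [7];  Q = [1] / [2]
  Insert 8 (step 3): P = [3, 8] / [7];  Q = [1, 3] / [2]
  Insert 2 (step 4): P = [2, 8] / [3] / [7];  Q = [1, 3] / [2] / [4]
  Insert 1 (step 5): P = [1, 8] / [2] / [3] / [7];  Q = [1, 3] / [2] / [4] / [5]
  Insert 5 (step 6): P = [1, 5] / [2, 8] / [3] / [7];  Q = [1, 3] / [2, 6] / [4] / [5]
  Insert 6 (step 7): P = [1, 5, 6] / [2, 8] / [3] / [7];  Q = [1, 3, 7] / [2, 6] / [4] / [5]
  Insert 9 (step 8): P = [1, 5, 6, 9] / [2, 8] / [3] / [7];  Q = [1, 3, 7, 8] / [2, 6] / [4] / [5]
  Insert 4 (step 9): P = [1, 4, 6, 9] / [2, 5] / [3, 8] / [7];  Q = [1, 3, 7, 8] / [2, 6] / [4, 9] / [5]
Final shape: (4, 2, 2, 1).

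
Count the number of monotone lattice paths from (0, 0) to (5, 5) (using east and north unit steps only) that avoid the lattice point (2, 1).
Number of paths = 147

Total paths from (0, 0) to (5, 5): C(10, 5) = 252. Paths through (2, 1): (paths (0, 0) → (2, 1)) × (paths (2, 1) → (5, 5)) = C(3, 2) · C(7, 3) = 3 · 35 = 105. Avoidance count = 252 − 105 = 147.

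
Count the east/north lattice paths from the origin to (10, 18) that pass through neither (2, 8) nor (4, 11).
Number of paths = 9583860

Inclusion–exclusion. Total paths: C(28, 10) = 13123110. Through P₁: C(10, 2)·C(18, 8) = 1969110. Through P₂: C(15, 4)·C(13, 6) = 2342340. Since P₁ is strictly southwest of P₂, a monotone path through both must visit P₁ then P₂; paths through both = C(10, 2)·C(5, 2)·C(13, 6) = 772200. Avoid both = 13123110 − 1969110 − 2342340 + 772200 = 9583860.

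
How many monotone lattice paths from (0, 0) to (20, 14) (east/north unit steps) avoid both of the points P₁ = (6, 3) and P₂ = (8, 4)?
Number of paths = 860419062

Inclusion–exclusion. Total paths: C(34, 20) = 1391975640. Through P₁: C(9, 6)·C(25, 14) = 374421600. Through P₂: C(12, 8)·C(22, 12) = 320089770. Since P₁ is strictly southwest of P₂, a monotone path through both must visit P₁ then P₂; paths through both = C(9, 6)·C(3, 2)·C(22, 12) = 162954792. Avoid both = 1391975640 − 374421600 − 320089770 + 162954792 = 860419062.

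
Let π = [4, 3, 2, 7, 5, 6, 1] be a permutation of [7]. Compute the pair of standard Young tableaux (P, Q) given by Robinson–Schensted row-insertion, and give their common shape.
P = [1, 5, 6] / [2, 7] / [3] / [4];  Q = [1, 4, 6] / [2, 5] / [3] / [7];  common shape = (3, 2, 1, 1)

Row-insert the values π_1, π_2, … into P one at a time, bumping the leftmost entry strictly greater than the inserted value down to the next row. The recording tableau Q records, in position (i, j), the step at which that cell was added to P.
  Insert 4 (step 1): P = [4];  Q = [1]
  Insert 3 (step 2): P = [3] / [4];  Q = [1] / [2]
  Insert 2 (step 3): P = [2] / [3] / [4];  Q = [1] / [2] / [3]
  Insert 7 (step 4): P = [2, 7] / [3] / [4];  Q = [1, 4] / [2] / [3]
  Insert 5 (step 5): P = [2, 5] / [3, 7] / [4];  Q = [1, 4] / [2, 5] / [3]
  Insert 6 (step 6): P = [2, 5, 6] / [3, 7] / [4];  Q = [1, 4, 6] / [2, 5] / [3]
  Insert 1 (step 7): P = [1, 5, 6] / [2, 7] / [3] / [4];  Q = [1, 4, 6] / [2, 5] / [3] / [7]
Final shape: (3, 2, 1, 1).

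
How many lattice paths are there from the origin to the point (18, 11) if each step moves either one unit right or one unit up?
Number of paths = 34597290

A monotone lattice path from (0, 0) to (18, 11) consists of 18 east steps and 11 north steps in some order, so it is determined by which 18 of the 29 steps are east. The count is C(29, 18) = 34597290.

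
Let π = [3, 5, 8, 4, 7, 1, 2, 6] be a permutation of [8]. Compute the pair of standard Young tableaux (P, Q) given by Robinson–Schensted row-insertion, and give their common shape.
P = [1, 2, 6] / [3, 4, 7] / [5, 8];  Q = [1, 2, 3] / [4, 5, 8] / [6, 7];  common shape = (3, 3, 2)

Row-insert the values π_1, π_2, … into P one at a time, bumping the leftmost entry strictly greater than the inserted value down to the next row. The recording tableau Q records, in position (i, j), the step at which that cell was added to P.
  Insert 3 (step 1): P = [3];  Q = [1]
  Insert 5 (step 2): P = [3, 5];  Q = [1, 2]
  Insert 8 (step 3): P = [3, 5, 8];  Q = [1, 2, 3]
  Insert 4 (step 4): P = [3, 4, 8] / [5];  Q = [1, 2, 3] / [4]
  Insert 7 (step 5): P = [3, 4, 7] / [5, 8];  Q = [1, 2, 3] / [4, 5]
  Insert 1 (step 6): P = [1, 4, 7] / [3, 8] / [5];  Q = [1, 2, 3] / [4, 5] / [6]
  Insert 2 (step 7): P = [1, 2, 7] / [3, 4] / [5, 8];  Q = [1, 2, 3] / [4, 5] / [6, 7]
  Insert 6 (step 8): P = [1, 2, 6] / [3, 4, 7] / [5, 8];  Q = [1, 2, 3] / [4, 5, 8] / [6, 7]
Final shape: (3, 3, 2).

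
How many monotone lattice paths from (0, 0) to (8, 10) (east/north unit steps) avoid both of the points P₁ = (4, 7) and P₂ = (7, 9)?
Number of paths = 15928

Inclusion–exclusion. Total paths: C(18, 8) = 43758. Through P₁: C(11, 4)·C(7, 4) = 11550. Through P₂: C(16, 7)·C(2, 1) = 22880. Since P₁ is strictly southwest of P₂, a monotone path through both must visit P₁ then P₂; paths through both = C(11, 4)·C(5, 3)·C(2, 1) = 6600. Avoid both = 43758 − 11550 − 22880 + 6600 = 15928.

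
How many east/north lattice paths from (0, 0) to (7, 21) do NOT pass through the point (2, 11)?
Number of paths = 949806

Total paths from (0, 0) to (7, 21): C(28, 7) = 1184040. Paths through (2, 11): (paths (0, 0) → (2, 11)) × (paths (2, 11) → (7, 21)) = C(13, 2) · C(15, 5) = 78 · 3003 = 234234. Avoidance count = 1184040 − 234234 = 949806.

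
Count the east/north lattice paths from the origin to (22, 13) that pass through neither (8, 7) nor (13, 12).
Number of paths = 1191130400

Inclusion–exclusion. Total paths: C(35, 22) = 1476337800. Through P₁: C(15, 8)·C(20, 14) = 249420600. Through P₂: C(25, 13)·C(10, 9) = 52003000. Since P₁ is strictly southwest of P₂, a monotone path through both must visit P₁ then P₂; paths through both = C(15, 8)·C(10, 5)·C(10, 9) = 16216200. Avoid both = 1476337800 − 249420600 − 52003000 + 16216200 = 1191130400.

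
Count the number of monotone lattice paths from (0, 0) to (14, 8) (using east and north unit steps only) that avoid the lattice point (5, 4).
Number of paths = 229680

Total paths from (0, 0) to (14, 8): C(22, 14) = 319770. Paths through (5, 4): (paths (0, 0) → (5, 4)) × (paths (5, 4) → (14, 8)) = C(9, 5) · C(13, 9) = 126 · 715 = 90090. Avoidance count = 319770 − 90090 = 229680.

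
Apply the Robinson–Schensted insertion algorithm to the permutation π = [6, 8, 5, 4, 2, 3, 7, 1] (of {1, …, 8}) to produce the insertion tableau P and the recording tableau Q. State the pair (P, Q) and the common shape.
P = [1, 3, 7] / [2, 8] / [4] / [5] / [6];  Q = [1, 2, 7] / [3, 6] / [4] / [5] / [8];  common shape = (3, 2, 1, 1, 1)

Row-insert the values π_1, π_2, … into P one at a time, bumping the leftmost entry strictly greater than the inserted value down to the next row. The recording tableau Q records, in position (i, j), the step at which that cell was added to P.
  Insert 6 (step 1): P = [6];  Q = [1]
  Insert 8 (step 2): P = [6, 8];  Q = [1, 2]
  Insert 5 (step 3): P = [5, 8] / [6];  Q = [1, 2] / [3]
  Insert 4 (step 4): P = [4, 8] / [5] / [6];  Q = [1, 2] / [3] / [4]
  Insert 2 (step 5): P = [2, 8] / [4] / [5] / [6];  Q = [1, 2] / [3] / [4] / [5]
  Insert 3 (step 6): P = [2, 3] / [4, 8] / [5] / [6];  Q = [1, 2] / [3, 6] / [4] / [5]
  Insert 7 (step 7): P = [2, 3, 7] / [4, 8] / [5] / [6];  Q = [1, 2, 7] / [3, 6] / [4] / [5]
  Insert 1 (step 8): P = [1, 3, 7] / [2, 8] / [4] / [5] / [6];  Q = [1, 2, 7] / [3, 6] / [4] / [5] / [8]
Final shape: (3, 2, 1, 1, 1).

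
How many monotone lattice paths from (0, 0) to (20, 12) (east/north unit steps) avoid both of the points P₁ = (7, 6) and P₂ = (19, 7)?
Number of paths = 175421376

Inclusion–exclusion. Total paths: C(32, 20) = 225792840. Through P₁: C(13, 7)·C(19, 13) = 46558512. Through P₂: C(26, 19)·C(6, 1) = 3946800. Since P₁ is strictly southwest of P₂, a monotone path through both must visit P₁ then P₂; paths through both = C(13, 7)·C(13, 12)·C(6, 1) = 133848. Avoid both = 225792840 − 46558512 − 3946800 + 133848 = 175421376.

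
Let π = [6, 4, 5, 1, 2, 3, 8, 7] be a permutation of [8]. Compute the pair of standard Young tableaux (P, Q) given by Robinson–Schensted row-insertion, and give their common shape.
P = [1, 2, 3, 7] / [4, 5, 8] / [6];  Q = [1, 3, 6, 7] / [2, 5, 8] / [4];  common shape = (4, 3, 1)

Row-insert the values π_1, π_2, … into P one at a time, bumping the leftmost entry strictly greater than the inserted value down to the next row. The recording tableau Q records, in position (i, j), the step at which that cell was added to P.
  Insert 6 (step 1): P = [6];  Q = [1]
  Insert 4 (step 2): P = [4] / [6];  Q = [1] / [2]
  Insert 5 (step 3): P = [4, 5] / [6];  Q = [1, 3] / [2]
  Insert 1 (step 4): P = [1, 5] / [4] / [6];  Q = [1, 3] / [2] / [4]
  Insert 2 (step 5): P = [1, 2] / [4, 5] / [6];  Q = [1, 3] / [2, 5] / [4]
  Insert 3 (step 6): P = [1, 2, 3] / [4, 5] / [6];  Q = [1, 3, 6] / [2, 5] / [4]
  Insert 8 (step 7): P = [1, 2, 3, 8] / [4, 5] / [6];  Q = [1, 3, 6, 7] / [2, 5] / [4]
  Insert 7 (step 8): P = [1, 2, 3, 7] / [4, 5, 8] / [6];  Q = [1, 3, 6, 7] / [2, 5, 8] / [4]
Final shape: (4, 3, 1).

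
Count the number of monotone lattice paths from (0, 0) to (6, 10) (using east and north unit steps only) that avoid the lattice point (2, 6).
Number of paths = 6048

Total paths from (0, 0) to (6, 10): C(16, 6) = 8008. Paths through (2, 6): (paths (0, 0) → (2, 6)) × (paths (2, 6) → (6, 10)) = C(8, 2) · C(8, 4) = 28 · 70 = 1960. Avoidance count = 8008 − 1960 = 6048.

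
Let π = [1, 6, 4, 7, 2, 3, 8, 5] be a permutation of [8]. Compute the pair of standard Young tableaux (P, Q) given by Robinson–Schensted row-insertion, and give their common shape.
P = [1, 2, 3, 5] / [4, 7, 8] / [6];  Q = [1, 2, 4, 7] / [3, 6, 8] / [5];  common shape = (4, 3, 1)

Row-insert the values π_1, π_2, … into P one at a time, bumping the leftmost entry strictly greater than the inserted value down to the next row. The recording tableau Q records, in position (i, j), the step at which that cell was added to P.
  Insert 1 (step 1): P = [1];  Q = [1]
  Insert 6 (step 2): P = [1, 6];  Q = [1, 2]
  Insert 4 (step 3): P = [1, 4] / [6];  Q = [1, 2] / [3]
  Insert 7 (step 4): P = [1, 4, 7] / [6];  Q = [1, 2, 4] / [3]
  Insert 2 (step 5): P = [1, 2, 7] / [4] / [6];  Q = [1, 2, 4] / [3] / [5]
  Insert 3 (step 6): P = [1, 2, 3] / [4, 7] / [6];  Q = [1, 2, 4] / [3, 6] / [5]
  Insert 8 (step 7): P = [1, 2, 3, 8] / [4, 7] / [6];  Q = [1, 2, 4, 7] / [3, 6] / [5]
  Insert 5 (step 8): P = [1, 2, 3, 5] / [4, 7, 8] / [6];  Q = [1, 2, 4, 7] / [3, 6, 8] / [5]
Final shape: (4, 3, 1).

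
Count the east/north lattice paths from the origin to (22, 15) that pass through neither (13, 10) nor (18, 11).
Number of paths = 5132477048

Inclusion–exclusion. Total paths: C(37, 22) = 9364199760. Through P₁: C(23, 13)·C(14, 9) = 2290420132. Through P₂: C(29, 18)·C(8, 4) = 2421810300. Since P₁ is strictly southwest of P₂, a monotone path through both must visit P₁ then P₂; paths through both = C(23, 13)·C(6, 5)·C(8, 4) = 480507720. Avoid both = 9364199760 − 2290420132 − 2421810300 + 480507720 = 5132477048.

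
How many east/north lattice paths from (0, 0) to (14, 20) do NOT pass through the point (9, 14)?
Number of paths = 1014433860

Total paths from (0, 0) to (14, 20): C(34, 14) = 1391975640. Paths through (9, 14): (paths (0, 0) → (9, 14)) × (paths (9, 14) → (14, 20)) = C(23, 9) · C(11, 5) = 817190 · 462 = 377541780. Avoidance count = 1391975640 − 377541780 = 1014433860.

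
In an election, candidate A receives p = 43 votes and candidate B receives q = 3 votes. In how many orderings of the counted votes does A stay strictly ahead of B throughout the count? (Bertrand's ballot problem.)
Strict-lead orderings = 13200

Total orderings of the 46 votes with 43 for A: C(46, 43) = 15180. By the Bertrand ballot formula (Cycle Lemma / reflection principle), the number of orderings in which A is strictly ahead of B throughout is (p − q)/(p + q) · C(p + q, p) = (43 − 3)/(43 + 3) · 15180 = 13200.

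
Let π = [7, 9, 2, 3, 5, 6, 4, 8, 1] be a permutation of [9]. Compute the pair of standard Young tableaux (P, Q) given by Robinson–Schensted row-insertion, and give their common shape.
P = [1, 3, 4, 6, 8] / [2, 9] / [5] / [7];  Q = [1, 2, 5, 6, 8] / [3, 4] / [7] / [9];  common shape = (5, 2, 1, 1)

Row-insert the values π_1, π_2, … into P one at a time, bumping the leftmost entry strictly greater than the inserted value down to the next row. The recording tableau Q records, in position (i, j), the step at which that cell was added to P.
  Insert 7 (step 1): P = [7];  Q = [1]
  Insert 9 (step 2): P = [7, 9];  Q = [1, 2]
  Insert 2 (step 3): P = [2, 9] / [7];  Q = [1, 2] / [3]
  Insert 3 (step 4): P = [2, 3] / [7, 9];  Q = [1, 2] / [3, 4]
  Insert 5 (step 5): P = [2, 3, 5] / [7, 9];  Q = [1, 2, 5] / [3, 4]
  Insert 6 (step 6): P = [2, 3, 5, 6] / [7, 9];  Q = [1, 2, 5, 6] / [3, 4]
  Insert 4 (step 7): P = [2, 3, 4, 6] / [5, 9] / [7];  Q = [1, 2, 5, 6] / [3, 4] / [7]
  Insert 8 (step 8): P = [2, 3, 4, 6, 8] / [5, 9] / [7];  Q = [1, 2, 5, 6, 8] / [3, 4] / [7]
  Insert 1 (step 9): P = [1, 3, 4, 6, 8] / [2, 9] / [5] / [7];  Q = [1, 2, 5, 6, 8] / [3, 4] / [7] / [9]
Final shape: (5, 2, 1, 1).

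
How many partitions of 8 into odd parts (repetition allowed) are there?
p_odd(8) = 6

Partitions of 8 using only odd parts 1, 3, 5, …: 7+1, 5+3, 5+1+1+1, 3+3+1+1, 3+1+1+1+1+1, 1+1+1+1+1+1+1+1. There are 6. (Euler: this equals q(8), the number of distinct-part partitions.)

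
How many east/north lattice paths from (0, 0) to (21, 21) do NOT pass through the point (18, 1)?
Number of paths = 538257840791

Total paths from (0, 0) to (21, 21): C(42, 21) = 538257874440. Paths through (18, 1): (paths (0, 0) → (18, 1)) × (paths (18, 1) → (21, 21)) = C(19, 18) · C(23, 3) = 19 · 1771 = 33649. Avoidance count = 538257874440 − 33649 = 538257840791.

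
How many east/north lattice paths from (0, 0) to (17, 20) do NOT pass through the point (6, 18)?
Number of paths = 15894870222

Total paths from (0, 0) to (17, 20): C(37, 17) = 15905368710. Paths through (6, 18): (paths (0, 0) → (6, 18)) × (paths (6, 18) → (17, 20)) = C(24, 6) · C(13, 11) = 134596 · 78 = 10498488. Avoidance count = 15905368710 − 10498488 = 15894870222.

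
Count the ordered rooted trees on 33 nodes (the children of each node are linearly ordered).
C_32 = 55534064877048198

These ordered rooted trees are counted by the Catalan number C_n = (1/(n + 1)) · C(2n, n). For n = 32: C_32 = (1/33) · C(64, 32) = 1832624140942590534/33 = 55534064877048198.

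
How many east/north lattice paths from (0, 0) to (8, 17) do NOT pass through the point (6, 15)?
Number of paths = 755991

Total paths from (0, 0) to (8, 17): C(25, 8) = 1081575. Paths through (6, 15): (paths (0, 0) → (6, 15)) × (paths (6, 15) → (8, 17)) = C(21, 6) · C(4, 2) = 54264 · 6 = 325584. Avoidance count = 1081575 − 325584 = 755991.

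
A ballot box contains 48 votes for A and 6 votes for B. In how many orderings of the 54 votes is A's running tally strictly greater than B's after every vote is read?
Strict-lead orderings = 20087795

Total orderings of the 54 votes with 48 for A: C(54, 48) = 25827165. By the Bertrand ballot formula (Cycle Lemma / reflection principle), the number of orderings in which A is strictly ahead of B throughout is (p − q)/(p + q) · C(p + q, p) = (48 − 6)/(48 + 6) · 25827165 = 20087795.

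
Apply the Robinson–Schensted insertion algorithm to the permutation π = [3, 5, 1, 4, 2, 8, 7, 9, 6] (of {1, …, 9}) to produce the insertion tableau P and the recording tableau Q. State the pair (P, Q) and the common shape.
P = [1, 2, 6, 9] / [3, 4, 7] / [5, 8];  Q = [1, 2, 6, 8] / [3, 4, 7] / [5, 9];  common shape = (4, 3, 2)

Row-insert the values π_1, π_2, … into P one at a time, bumping the leftmost entry strictly greater than the inserted value down to the next row. The recording tableau Q records, in position (i, j), the step at which that cell was added to P.
  Insert 3 (step 1): P = [3];  Q = [1]
  Insert 5 (step 2): P = [3, 5];  Q = [1, 2]
  Insert 1 (step 3): P = [1, 5] / [3];  Q = [1, 2] / [3]
  Insert 4 (step 4): P = [1, 4] / [3, 5];  Q = [1, 2] / [3, 4]
  Insert 2 (step 5): P = [1, 2] / [3, 4] / [5];  Q = [1, 2] / [3, 4] / [5]
  Insert 8 (step 6): P = [1, 2, 8] / [3, 4] / [5];  Q = [1, 2, 6] / [3, 4] / [5]
  Insert 7 (step 7): P = [1, 2, 7] / [3, 4, 8] / [5];  Q = [1, 2, 6] / [3, 4, 7] / [5]
  Insert 9 (step 8): P = [1, 2, 7, 9] / [3, 4, 8] / [5];  Q = [1, 2, 6, 8] / [3, 4, 7] / [5]
  Insert 6 (step 9): P = [1, 2, 6, 9] / [3, 4, 7] / [5, 8];  Q = [1, 2, 6, 8] / [3, 4, 7] / [5, 9]
Final shape: (4, 3, 2).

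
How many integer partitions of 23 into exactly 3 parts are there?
p(23, 3 parts) = 44

Partitions of n into exactly k parts are in bijection with partitions of n − k into at most k parts (subtract 1 from each part). So p(23, exactly 3) = p(20, parts ≤ 3). Computing via the recurrence p(m, j) = p(m, j−1) + p(m−j, j) gives 44.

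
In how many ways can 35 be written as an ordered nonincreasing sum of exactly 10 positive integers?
p(35, 10 parts) = 1455

Partitions of n into exactly k parts are in bijection with partitions of n − k into at most k parts (subtract 1 from each part). So p(35, exactly 10) = p(25, parts ≤ 10). Computing via the recurrence p(m, j) = p(m, j−1) + p(m−j, j) gives 1455.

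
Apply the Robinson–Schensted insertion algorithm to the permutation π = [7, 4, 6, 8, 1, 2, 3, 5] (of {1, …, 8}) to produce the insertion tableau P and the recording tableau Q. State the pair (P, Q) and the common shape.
P = [1, 2, 3, 5] / [4, 6, 8] / [7];  Q = [1, 3, 4, 8] / [2, 6, 7] / [5];  common shape = (4, 3, 1)

Row-insert the values π_1, π_2, … into P one at a time, bumping the leftmost entry strictly greater than the inserted value down to the next row. The recording tableau Q records, in position (i, j), the step at which that cell was added to P.
  Insert 7 (step 1): P = [7];  Q = [1]
  Insert 4 (step 2): P = [4] / [7];  Q = [1] / [2]
  Insert 6 (step 3): P = [4, 6] / [7];  Q = [1, 3] / [2]
  Insert 8 (step 4): P = [4, 6, 8] / [7];  Q = [1, 3, 4] / [2]
  Insert 1 (step 5): P = [1, 6, 8] / [4] / [7];  Q = [1, 3, 4] / [2] / [5]
  Insert 2 (step 6): P = [1, 2, 8] / [4, 6] / [7];  Q = [1, 3, 4] / [2, 6] / [5]
  Insert 3 (step 7): P = [1, 2, 3] / [4, 6, 8] / [7];  Q = [1, 3, 4] / [2, 6, 7] / [5]
  Insert 5 (step 8): P = [1, 2, 3, 5] / [4, 6, 8] / [7];  Q = [1, 3, 4, 8] / [2, 6, 7] / [5]
Final shape: (4, 3, 1).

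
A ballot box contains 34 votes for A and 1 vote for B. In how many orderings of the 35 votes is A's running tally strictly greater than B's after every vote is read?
Strict-lead orderings = 33

Total orderings of the 35 votes with 34 for A: C(35, 34) = 35. By the Bertrand ballot formula (Cycle Lemma / reflection principle), the number of orderings in which A is strictly ahead of B throughout is (p − q)/(p + q) · C(p + q, p) = (34 − 1)/(34 + 1) · 35 = 33.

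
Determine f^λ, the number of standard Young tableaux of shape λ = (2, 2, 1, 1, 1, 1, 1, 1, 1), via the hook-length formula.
# SYT of shape (2, 2, 1, 1, 1, 1, 1, 1, 1) = 44

Hook-length formula: f^λ = n! / Π hook(c), product over all cells c of the Young diagram. For λ = (2, 2, 1, 1, 1, 1, 1, 1, 1), n = 11 boxes. Hook lengths by row (left-to-right, top-to-bottom): [10, 2]; [9, 1]; [7]; [6]; [5]; [4]; [3]; [2]; [1]. Product of hooks = 907200. So f^λ = 11! / 907200 = 39916800 / 907200 = 44.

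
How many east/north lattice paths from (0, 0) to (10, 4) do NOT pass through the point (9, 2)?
Number of paths = 836

Total paths from (0, 0) to (10, 4): C(14, 10) = 1001. Paths through (9, 2): (paths (0, 0) → (9, 2)) × (paths (9, 2) → (10, 4)) = C(11, 9) · C(3, 1) = 55 · 3 = 165. Avoidance count = 1001 − 165 = 836.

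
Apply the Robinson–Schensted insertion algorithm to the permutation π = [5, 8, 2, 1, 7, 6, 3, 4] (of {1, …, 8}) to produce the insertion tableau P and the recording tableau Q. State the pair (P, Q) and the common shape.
P = [1, 3, 4] / [2, 6] / [5, 7] / [8];  Q = [1, 2, 8] / [3, 5] / [4, 6] / [7];  common shape = (3, 2, 2, 1)

Row-insert the values π_1, π_2, … into P one at a time, bumping the leftmost entry strictly greater than the inserted value down to the next row. The recording tableau Q records, in position (i, j), the step at which that cell was added to P.
  Insert 5 (step 1): P = [5];  Q = [1]
  Insert 8 (step 2): P = [5, 8];  Q = [1, 2]
  Insert 2 (step 3): P = [2, 8] / [5];  Q = [1, 2] / [3]
  Insert 1 (step 4): P = [1, 8] / [2] / [5];  Q = [1, 2] / [3] / [4]
  Insert 7 (step 5): P = [1, 7] / [2, 8] / [5];  Q = [1, 2] / [3, 5] / [4]
  Insert 6 (step 6): P = [1, 6] / [2, 7] / [5, 8];  Q = [1, 2] / [3, 5] / [4, 6]
  Insert 3 (step 7): P = [1, 3] / [2, 6] / [5, 7] / [8];  Q = [1, 2] / [3, 5] / [4, 6] / [7]
  Insert 4 (step 8): P = [1, 3, 4] / [2, 6] / [5, 7] / [8];  Q = [1, 2, 8] / [3, 5] / [4, 6] / [7]
Final shape: (3, 2, 2, 1).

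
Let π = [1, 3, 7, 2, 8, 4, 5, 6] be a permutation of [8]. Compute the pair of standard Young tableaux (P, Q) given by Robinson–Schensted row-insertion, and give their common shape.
P = [1, 2, 4, 5, 6] / [3, 7, 8];  Q = [1, 2, 3, 5, 8] / [4, 6, 7];  common shape = (5, 3)

Row-insert the values π_1, π_2, … into P one at a time, bumping the leftmost entry strictly greater than the inserted value down to the next row. The recording tableau Q records, in position (i, j), the step at which that cell was added to P.
  Insert 1 (step 1): P = [1];  Q = [1]
  Insert 3 (step 2): P = [1, 3];  Q = [1, 2]
  Insert 7 (step 3): P = [1, 3, 7];  Q = [1, 2, 3]
  Insert 2 (step 4): P = [1, 2, 7] / [3];  Q = [1, 2, 3] / [4]
  Insert 8 (step 5): P = [1, 2, 7, 8] / [3];  Q = [1, 2, 3, 5] / [4]
  Insert 4 (step 6): P = [1, 2, 4, 8] / [3, 7];  Q = [1, 2, 3, 5] / [4, 6]
  Insert 5 (step 7): P = [1, 2, 4, 5] / [3, 7, 8];  Q = [1, 2, 3, 5] / [4, 6, 7]
  Insert 6 (step 8): P = [1, 2, 4, 5, 6] / [3, 7, 8];  Q = [1, 2, 3, 5, 8] / [4, 6, 7]
Final shape: (5, 3).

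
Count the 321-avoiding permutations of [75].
C_75 = 1221395654430378811828760722007962130791020

These 321-avoiding permutations are counted by the Catalan number C_n = (1/(n + 1)) · C(2n, n). For n = 75: C_75 = (1/76) · C(150, 75) = 92826069736708789698985814872605121940117520/76 = 1221395654430378811828760722007962130791020.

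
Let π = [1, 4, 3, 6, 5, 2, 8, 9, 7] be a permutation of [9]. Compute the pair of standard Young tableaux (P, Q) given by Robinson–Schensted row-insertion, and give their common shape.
P = [1, 2, 5, 7, 9] / [3, 6, 8] / [4];  Q = [1, 2, 4, 7, 8] / [3, 5, 9] / [6];  common shape = (5, 3, 1)

Row-insert the values π_1, π_2, … into P one at a time, bumping the leftmost entry strictly greater than the inserted value down to the next row. The recording tableau Q records, in position (i, j), the step at which that cell was added to P.
  Insert 1 (step 1): P = [1];  Q = [1]
  Insert 4 (step 2): P = [1, 4];  Q = [1, 2]
  Insert 3 (step 3): P = [1, 3] / [4];  Q = [1, 2] / [3]
  Insert 6 (step 4): P = [1, 3, 6] / [4];  Q = [1, 2, 4] / [3]
  Insert 5 (step 5): P = [1, 3, 5] / [4, 6];  Q = [1, 2, 4] / [3, 5]
  Insert 2 (step 6): P = [1, 2, 5] / [3, 6] / [4];  Q = [1, 2, 4] / [3, 5] / [6]
  Insert 8 (step 7): P = [1, 2, 5, 8] / [3, 6] / [4];  Q = [1, 2, 4, 7] / [3, 5] / [6]
  Insert 9 (step 8): P = [1, 2, 5, 8, 9] / [3, 6] / [4];  Q = [1, 2, 4, 7, 8] / [3, 5] / [6]
  Insert 7 (step 9): P = [1, 2, 5, 7, 9] / [3, 6, 8] / [4];  Q = [1, 2, 4, 7, 8] / [3, 5, 9] / [6]
Final shape: (5, 3, 1).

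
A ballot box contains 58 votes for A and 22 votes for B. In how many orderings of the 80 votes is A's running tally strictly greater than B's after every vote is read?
Strict-lead orderings = 12189953711134185480

Total orderings of the 80 votes with 58 for A: C(80, 58) = 27088786024742634400. By the Bertrand ballot formula (Cycle Lemma / reflection principle), the number of orderings in which A is strictly ahead of B throughout is (p − q)/(p + q) · C(p + q, p) = (58 − 22)/(58 + 22) · 27088786024742634400 = 12189953711134185480.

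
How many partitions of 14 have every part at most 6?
p(14, parts ≤ 6) = 90

Partitions of 14 with all parts ≤ 6: 6+6+2, 6+6+1+1, 6+5+3, 6+5+2+1, 6+5+1+1+1, 6+4+4, 6+4+3+1, 6+4+2+2, 6+4+2+1+1, 6+4+1+1+1+1, 6+3+3+2, 6+3+3+1+1, 6+3+2+2+1, 6+3+2+1+1+1, 6+3+1+1+1+1+1, 6+2+2+2+2, 6+2+2+2+1+1, 6+2+2+1+1+1+1, 6+2+1+1+1+1+1+1, 6+1+1+1+1+1+1+1+1, 5+5+4, 5+5+3+1, 5+5+2+2, 5+5+2+1+1, 5+5+1+1+1+1, 5+4+4+1, 5+4+3+2, 5+4+3+1+1, 5+4+2+2+1, 5+4+2+1+1+1, … (90 total). Count = 90.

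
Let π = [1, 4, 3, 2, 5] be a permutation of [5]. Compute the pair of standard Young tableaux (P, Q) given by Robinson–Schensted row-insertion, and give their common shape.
P = [1, 2, 5] / [3] / [4];  Q = [1, 2, 5] / [3] / [4];  common shape = (3, 1, 1)

Row-insert the values π_1, π_2, … into P one at a time, bumping the leftmost entry strictly greater than the inserted value down to the next row. The recording tableau Q records, in position (i, j), the step at which that cell was added to P.
  Insert 1 (step 1): P = [1];  Q = [1]
  Insert 4 (step 2): P = [1, 4];  Q = [1, 2]
  Insert 3 (step 3): P = [1, 3] / [4];  Q = [1, 2] / [3]
  Insert 2 (step 4): P = [1, 2] / [3] / [4];  Q = [1, 2] / [3] / [4]
  Insert 5 (step 5): P = [1, 2, 5] / [3] / [4];  Q = [1, 2, 5] / [3] / [4]
Final shape: (3, 1, 1).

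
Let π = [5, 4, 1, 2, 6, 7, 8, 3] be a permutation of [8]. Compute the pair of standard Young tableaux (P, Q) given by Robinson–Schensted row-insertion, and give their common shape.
P = [1, 2, 3, 7, 8] / [4, 6] / [5];  Q = [1, 4, 5, 6, 7] / [2, 8] / [3];  common shape = (5, 2, 1)

Row-insert the values π_1, π_2, … into P one at a time, bumping the leftmost entry strictly greater than the inserted value down to the next row. The recording tableau Q records, in position (i, j), the step at which that cell was added to P.
  Insert 5 (step 1): P = [5];  Q = [1]
  Insert 4 (step 2): P = [4] / [5];  Q = [1] / [2]
  Insert 1 (step 3): P = [1] / [4] / [5];  Q = [1] / [2] / [3]
  Insert 2 (step 4): P = [1, 2] / [4] / [5];  Q = [1, 4] / [2] / [3]
  Insert 6 (step 5): P = [1, 2, 6] / [4] / [5];  Q = [1, 4, 5] / [2] / [3]
  Insert 7 (step 6): P = [1, 2, 6, 7] / [4] / [5];  Q = [1, 4, 5, 6] / [2] / [3]
  Insert 8 (step 7): P = [1, 2, 6, 7, 8] / [4] / [5];  Q = [1, 4, 5, 6, 7] / [2] / [3]
  Insert 3 (step 8): P = [1, 2, 3, 7, 8] / [4, 6] / [5];  Q = [1, 4, 5, 6, 7] / [2, 8] / [3]
Final shape: (5, 2, 1).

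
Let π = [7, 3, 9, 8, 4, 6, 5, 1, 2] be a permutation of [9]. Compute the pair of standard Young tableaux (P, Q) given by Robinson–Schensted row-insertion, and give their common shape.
P = [1, 2, 5] / [3, 4] / [6, 8] / [7] / [9];  Q = [1, 3, 6] / [2, 4] / [5, 9] / [7] / [8];  common shape = (3, 2, 2, 1, 1)

Row-insert the values π_1, π_2, … into P one at a time, bumping the leftmost entry strictly greater than the inserted value down to the next row. The recording tableau Q records, in position (i, j), the step at which that cell was added to P.
  Insert 7 (step 1): P = [7];  Q = [1]
  Insert 3 (step 2): P = [3] / [7];  Q = [1] / [2]
  Insert 9 (step 3): P = [3, 9] / [7];  Q = [1, 3] / [2]
  Insert 8 (step 4): P = [3, 8] / [7, 9];  Q = [1, 3] / [2, 4]
  Insert 4 (step 5): P = [3, 4] / [7, 8] / [9];  Q = [1, 3] / [2, 4] / [5]
  Insert 6 (step 6): P = [3, 4, 6] / [7, 8] / [9];  Q = [1, 3, 6] / [2, 4] / [5]
  Insert 5 (step 7): P = [3, 4, 5] / [6, 8] / [7] / [9];  Q = [1, 3, 6] / [2, 4] / [5] / [7]
  Insert 1 (step 8): P = [1, 4, 5] / [3, 8] / [6] / [7] / [9];  Q = [1, 3, 6] / [2, 4] / [5] / [7] / [8]
  Insert 2 (step 9): P = [1, 2, 5] / [3, 4] / [6, 8] / [7] / [9];  Q = [1, 3, 6] / [2, 4] / [5, 9] / [7] / [8]
Final shape: (3, 2, 2, 1, 1).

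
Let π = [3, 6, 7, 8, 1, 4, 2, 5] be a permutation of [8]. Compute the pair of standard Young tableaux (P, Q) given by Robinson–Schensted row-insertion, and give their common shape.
P = [1, 2, 5, 8] / [3, 4, 7] / [6];  Q = [1, 2, 3, 4] / [5, 6, 8] / [7];  common shape = (4, 3, 1)

Row-insert the values π_1, π_2, … into P one at a time, bumping the leftmost entry strictly greater than the inserted value down to the next row. The recording tableau Q records, in position (i, j), the step at which that cell was added to P.
  Insert 3 (step 1): P = [3];  Q = [1]
  Insert 6 (step 2): P = [3, 6];  Q = [1, 2]
  Insert 7 (step 3): P = [3, 6, 7];  Q = [1, 2, 3]
  Insert 8 (step 4): P = [3, 6, 7, 8];  Q = [1, 2, 3, 4]
  Insert 1 (step 5): P = [1, 6, 7, 8] / [3];  Q = [1, 2, 3, 4] / [5]
  Insert 4 (step 6): P = [1, 4, 7, 8] / [3, 6];  Q = [1, 2, 3, 4] / [5, 6]
  Insert 2 (step 7): P = [1, 2, 7, 8] / [3, 4] / [6];  Q = [1, 2, 3, 4] / [5, 6] / [7]
  Insert 5 (step 8): P = [1, 2, 5, 8] / [3, 4, 7] / [6];  Q = [1, 2, 3, 4] / [5, 6, 8] / [7]
Final shape: (4, 3, 1).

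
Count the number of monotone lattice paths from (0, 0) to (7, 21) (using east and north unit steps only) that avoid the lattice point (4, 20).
Number of paths = 1141536

Total paths from (0, 0) to (7, 21): C(28, 7) = 1184040. Paths through (4, 20): (paths (0, 0) → (4, 20)) × (paths (4, 20) → (7, 21)) = C(24, 4) · C(4, 3) = 10626 · 4 = 42504. Avoidance count = 1184040 − 42504 = 1141536.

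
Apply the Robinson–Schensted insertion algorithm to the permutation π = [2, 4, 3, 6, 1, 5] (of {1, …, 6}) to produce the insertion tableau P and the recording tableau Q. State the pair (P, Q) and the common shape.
P = [1, 3, 5] / [2, 6] / [4];  Q = [1, 2, 4] / [3, 6] / [5];  common shape = (3, 2, 1)

Row-insert the values π_1, π_2, … into P one at a time, bumping the leftmost entry strictly greater than the inserted value down to the next row. The recording tableau Q records, in position (i, j), the step at which that cell was added to P.
  Insert 2 (step 1): P = [2];  Q = [1]
  Insert 4 (step 2): P = [2, 4];  Q = [1, 2]
  Insert 3 (step 3): P = [2, 3] / [4];  Q = [1, 2] / [3]
  Insert 6 (step 4): P = [2, 3, 6] / [4];  Q = [1, 2, 4] / [3]
  Insert 1 (step 5): P = [1, 3, 6] / [2] / [4];  Q = [1, 2, 4] / [3] / [5]
  Insert 5 (step 6): P = [1, 3, 5] / [2, 6] / [4];  Q = [1, 2, 4] / [3, 6] / [5]
Final shape: (3, 2, 1).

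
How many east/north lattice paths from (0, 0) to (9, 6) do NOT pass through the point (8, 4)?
Number of paths = 3520

Total paths from (0, 0) to (9, 6): C(15, 9) = 5005. Paths through (8, 4): (paths (0, 0) → (8, 4)) × (paths (8, 4) → (9, 6)) = C(12, 8) · C(3, 1) = 495 · 3 = 1485. Avoidance count = 5005 − 1485 = 3520.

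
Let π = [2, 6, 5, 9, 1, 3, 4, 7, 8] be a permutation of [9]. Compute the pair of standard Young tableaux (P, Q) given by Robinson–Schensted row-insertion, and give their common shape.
P = [1, 3, 4, 7, 8] / [2, 5, 9] / [6];  Q = [1, 2, 4, 8, 9] / [3, 6, 7] / [5];  common shape = (5, 3, 1)

Row-insert the values π_1, π_2, … into P one at a time, bumping the leftmost entry strictly greater than the inserted value down to the next row. The recording tableau Q records, in position (i, j), the step at which that cell was added to P.
  Insert 2 (step 1): P = [2];  Q = [1]
  Insert 6 (step 2): P = [2, 6];  Q = [1, 2]
  Insert 5 (step 3): P = [2, 5] / [6];  Q = [1, 2] / [3]
  Insert 9 (step 4): P = [2, 5, 9] / [6];  Q = [1, 2, 4] / [3]
  Insert 1 (step 5): P = [1, 5, 9] / [2] / [6];  Q = [1, 2, 4] / [3] / [5]
  Insert 3 (step 6): P = [1, 3, 9] / [2, 5] / [6];  Q = [1, 2, 4] / [3, 6] / [5]
  Insert 4 (step 7): P = [1, 3, 4] / [2, 5, 9] / [6];  Q = [1, 2, 4] / [3, 6, 7] / [5]
  Insert 7 (step 8): P = [1, 3, 4, 7] / [2, 5, 9] / [6];  Q = [1, 2, 4, 8] / [3, 6, 7] / [5]
  Insert 8 (step 9): P = [1, 3, 4, 7, 8] / [2, 5, 9] / [6];  Q = [1, 2, 4, 8, 9] / [3, 6, 7] / [5]
Final shape: (5, 3, 1).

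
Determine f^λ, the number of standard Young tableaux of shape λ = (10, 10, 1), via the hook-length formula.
# SYT of shape (10, 10, 1) = 293930

Hook-length formula: f^λ = n! / Π hook(c), product over all cells c of the Young diagram. For λ = (10, 10, 1), n = 21 boxes. Hook lengths by row (left-to-right, top-to-bottom): [12, 10, 9, 8, 7, 6, 5, 4, 3, 2]; [11, 9, 8, 7, 6, 5, 4, 3, 2, 1]; [1]. Product of hooks = 173820100608000. So f^λ = 21! / 173820100608000 = 51090942171709440000 / 173820100608000 = 293930.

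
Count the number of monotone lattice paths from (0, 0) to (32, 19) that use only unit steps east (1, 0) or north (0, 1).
Number of paths = 48459472266975

A monotone lattice path from (0, 0) to (32, 19) consists of 32 east steps and 19 north steps in some order, so it is determined by which 32 of the 51 steps are east. The count is C(51, 32) = 48459472266975.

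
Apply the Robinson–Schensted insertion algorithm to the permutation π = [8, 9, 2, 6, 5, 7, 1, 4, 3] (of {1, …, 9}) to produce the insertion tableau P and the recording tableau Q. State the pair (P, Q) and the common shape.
P = [1, 3, 7] / [2, 4] / [5, 9] / [6] / [8];  Q = [1, 2, 6] / [3, 4] / [5, 8] / [7] / [9];  common shape = (3, 2, 2, 1, 1)

Row-insert the values π_1, π_2, … into P one at a time, bumping the leftmost entry strictly greater than the inserted value down to the next row. The recording tableau Q records, in position (i, j), the step at which that cell was added to P.
  Insert 8 (step 1): P = [8];  Q = [1]
  Insert 9 (step 2): P = [8, 9];  Q = [1, 2]
  Insert 2 (step 3): P = [2, 9] / [8];  Q = [1, 2] / [3]
  Insert 6 (step 4): P = [2, 6] / [8, 9];  Q = [1, 2] / [3, 4]
  Insert 5 (step 5): P = [2, 5] / [6, 9] / [8];  Q = [1, 2] / [3, 4] / [5]
  Insert 7 (step 6): P = [2, 5, 7] / [6, 9] / [8];  Q = [1, 2, 6] / [3, 4] / [5]
  Insert 1 (step 7): P = [1, 5, 7] / [2, 9] / [6] / [8];  Q = [1, 2, 6] / [3, 4] / [5] / [7]
  Insert 4 (step 8): P = [1, 4, 7] / [2, 5] / [6, 9] / [8];  Q = [1, 2, 6] / [3, 4] / [5, 8] / [7]
  Insert 3 (step 9): P = [1, 3, 7] / [2, 4] / [5, 9] / [6] / [8];  Q = [1, 2, 6] / [3, 4] / [5, 8] / [7] / [9]
Final shape: (3, 2, 2, 1, 1).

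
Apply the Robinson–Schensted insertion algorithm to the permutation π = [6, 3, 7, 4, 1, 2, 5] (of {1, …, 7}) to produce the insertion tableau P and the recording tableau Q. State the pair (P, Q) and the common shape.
P = [1, 2, 5] / [3, 4] / [6, 7];  Q = [1, 3, 7] / [2, 4] / [5, 6];  common shape = (3, 2, 2)

Row-insert the values π_1, π_2, … into P one at a time, bumping the leftmost entry strictly greater than the inserted value down to the next row. The recording tableau Q records, in position (i, j), the step at which that cell was added to P.
  Insert 6 (step 1): P = [6];  Q = [1]
  Insert 3 (step 2): P = [3] / [6];  Q = [1] / [2]
  Insert 7 (step 3): P = [3, 7] / [6];  Q = [1, 3] / [2]
  Insert 4 (step 4): P = [3, 4] / [6, 7];  Q = [1, 3] / [2, 4]
  Insert 1 (step 5): P = [1, 4] / [3, 7] / [6];  Q = [1, 3] / [2, 4] / [5]
  Insert 2 (step 6): P = [1, 2] / [3, 4] / [6, 7];  Q = [1, 3] / [2, 4] / [5, 6]
  Insert 5 (step 7): P = [1, 2, 5] / [3, 4] / [6, 7];  Q = [1, 3, 7] / [2, 4] / [5, 6]
Final shape: (3, 2, 2).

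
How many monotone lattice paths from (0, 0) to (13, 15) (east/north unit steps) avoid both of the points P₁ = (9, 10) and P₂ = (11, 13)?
Number of paths = 16368348

Inclusion–exclusion. Total paths: C(28, 13) = 37442160. Through P₁: C(19, 9)·C(9, 4) = 11639628. Through P₂: C(24, 11)·C(4, 2) = 14976864. Since P₁ is strictly southwest of P₂, a monotone path through both must visit P₁ then P₂; paths through both = C(19, 9)·C(5, 2)·C(4, 2) = 5542680. Avoid both = 37442160 − 11639628 − 14976864 + 5542680 = 16368348.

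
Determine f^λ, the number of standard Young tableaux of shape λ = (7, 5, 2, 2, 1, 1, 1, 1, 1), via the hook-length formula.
# SYT of shape (7, 5, 2, 2, 1, 1, 1, 1, 1) = 271591320

Hook-length formula: f^λ = n! / Π hook(c), product over all cells c of the Young diagram. For λ = (7, 5, 2, 2, 1, 1, 1, 1, 1), n = 21 boxes. Hook lengths by row (left-to-right, top-to-bottom): [15, 9, 6, 5, 4, 2, 1]; [12, 6, 3, 2, 1]; [8, 2]; [7, 1]; [5]; [4]; [3]; [2]; [1]. Product of hooks = 188116992000. So f^λ = 21! / 188116992000 = 51090942171709440000 / 188116992000 = 271591320.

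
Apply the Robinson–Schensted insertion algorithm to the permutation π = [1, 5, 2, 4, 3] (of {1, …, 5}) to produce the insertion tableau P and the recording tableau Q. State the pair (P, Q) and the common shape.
P = [1, 2, 3] / [4] / [5];  Q = [1, 2, 4] / [3] / [5];  common shape = (3, 1, 1)

Row-insert the values π_1, π_2, … into P one at a time, bumping the leftmost entry strictly greater than the inserted value down to the next row. The recording tableau Q records, in position (i, j), the step at which that cell was added to P.
  Insert 1 (step 1): P = [1];  Q = [1]
  Insert 5 (step 2): P = [1, 5];  Q = [1, 2]
  Insert 2 (step 3): P = [1, 2] / [5];  Q = [1, 2] / [3]
  Insert 4 (step 4): P = [1, 2, 4] / [5];  Q = [1, 2, 4] / [3]
  Insert 3 (step 5): P = [1, 2, 3] / [4] / [5];  Q = [1, 2, 4] / [3] / [5]
Final shape: (3, 1, 1).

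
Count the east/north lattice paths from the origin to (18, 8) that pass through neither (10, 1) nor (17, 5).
Number of paths = 1400674

Inclusion–exclusion. Total paths: C(26, 18) = 1562275. Through P₁: C(11, 10)·C(15, 8) = 70785. Through P₂: C(22, 17)·C(4, 1) = 105336. Since P₁ is strictly southwest of P₂, a monotone path through both must visit P₁ then P₂; paths through both = C(11, 10)·C(11, 7)·C(4, 1) = 14520. Avoid both = 1562275 − 70785 − 105336 + 14520 = 1400674.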